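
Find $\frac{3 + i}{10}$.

Divisor is real, so divide each part by 10:
= 3/10 + (1/10)i


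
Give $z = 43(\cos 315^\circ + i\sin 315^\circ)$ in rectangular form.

a = r cos θ = 43 * sqrt(2)/2 = 43*sqrt(2)/2
b = r sin θ = 43 * -sqrt(2)/2 = -43*sqrt(2)/2
z = 43*sqrt(2)/2 - (43*sqrt(2)/2)i


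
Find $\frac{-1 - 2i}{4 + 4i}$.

Multiply numerator and denominator by conjugate (4 - 4i):
= (-1 - 2i)(4 - 4i) / (4^2 + 4^2)
= (-12 - 4i) / 32
Divide through by 4: (-3 - i) / 8
= -3/8 - (1/8)i


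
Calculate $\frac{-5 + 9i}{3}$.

Divisor is real, so divide each part by 3:
= -5/3 + 3i


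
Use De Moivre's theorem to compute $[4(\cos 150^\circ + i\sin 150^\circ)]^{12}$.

By De Moivre: z^n = r^n(cos(nθ) + i sin(nθ))
= 4^12(cos(12*150°) + i sin(12*150°))
= 16777216(cos 0° + i sin 0°)
= 16777216


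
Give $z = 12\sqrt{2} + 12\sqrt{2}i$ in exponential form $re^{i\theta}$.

r = |z| = sqrt((12*sqrt(2))^2 + (12*sqrt(2))^2) = sqrt(288 + 288) = sqrt(576) = 24
θ = arctan(b/a) = arctan(16.9706/16.9706) (quadrant-adjusted) = 45° = π/4
z = 24e^(i*π/4)


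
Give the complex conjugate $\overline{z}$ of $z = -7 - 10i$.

If z = a + bi, then conjugate(z) = a - bi
conjugate(-7 - 10i) = -7 + 10i


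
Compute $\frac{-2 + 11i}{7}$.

Divisor is real, so divide each part by 7:
= -2/7 + (11/7)i


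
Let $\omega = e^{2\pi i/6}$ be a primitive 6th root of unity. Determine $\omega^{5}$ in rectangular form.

ω^5 = e^(2πi·5/6) = e^(i·5π/3)
= cos(5π/3) + i sin(5π/3)
= 1/2 - (sqrt(3)/2)i


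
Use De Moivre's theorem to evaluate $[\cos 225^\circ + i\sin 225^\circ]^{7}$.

By De Moivre: z^n = r^n(cos(nθ) + i sin(nθ))
= 1^7(cos(7*225°) + i sin(7*225°))
= 1(cos 135° + i sin 135°)
= -sqrt(2)/2 + (sqrt(2)/2)i


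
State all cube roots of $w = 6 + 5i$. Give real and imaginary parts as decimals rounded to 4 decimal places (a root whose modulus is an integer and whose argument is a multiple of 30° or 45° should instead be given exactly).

|w| = sqrt(61) ≈ 7.810250, arg(w) ≈ 39.805571°
Root modulus = sqrt(61)^(1/3) ≈ 1.984061
Root arguments: θ_k = (arg(w) + 360°k)/3 for k = 0, 1, ..., 2
Compute each root as (root modulus)(cos θ_k + i sin θ_k) using full-precision intermediates, then round to 4 decimal places.
Roots: 1.9311 + 0.4554i, -1.3599 + 1.4447i, -0.5712 - 1.9001i


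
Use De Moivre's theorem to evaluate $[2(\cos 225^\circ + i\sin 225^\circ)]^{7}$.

By De Moivre: z^n = r^n(cos(nθ) + i sin(nθ))
= 2^7(cos(7*225°) + i sin(7*225°))
= 128(cos 135° + i sin 135°)
= -64*sqrt(2) + 64*sqrt(2)i


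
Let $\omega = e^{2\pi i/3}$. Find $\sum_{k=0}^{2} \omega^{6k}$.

Since 3 divides 6, ω^6 = (ω^3)^2 = 1^2 = 1, so every term is 1.
Sum = 3 · 1 = 3


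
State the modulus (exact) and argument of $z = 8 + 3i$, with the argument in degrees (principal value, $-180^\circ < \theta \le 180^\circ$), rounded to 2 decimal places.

|z| = sqrt(8^2 + 3^2) = sqrt(73)
arg(z) = arctan(b/a) = arctan(3/8) (quadrant-adjusted) = 20.56°


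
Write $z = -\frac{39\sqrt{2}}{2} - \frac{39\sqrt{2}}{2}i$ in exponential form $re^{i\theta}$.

r = |z| = sqrt((-39*sqrt(2)/2)^2 + (-39*sqrt(2)/2)^2) = sqrt(1521/2 + 1521/2) = sqrt(1521) = 39
θ = arctan(b/a) = arctan(-27.5772/-27.5772) (quadrant-adjusted) = 225° = 5π/4
z = 39e^(i*5π/4)


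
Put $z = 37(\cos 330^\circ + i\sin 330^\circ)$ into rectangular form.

a = r cos θ = 37 * sqrt(3)/2 = 37*sqrt(3)/2
b = r sin θ = 37 * -1/2 = -37/2
z = 37*sqrt(3)/2 - (37/2)i


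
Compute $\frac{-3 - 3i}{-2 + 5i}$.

Multiply numerator and denominator by conjugate (-2 - 5i):
= (-3 - 3i)(-2 - 5i) / ((-2)^2 + 5^2)
= (-9 + 21i) / 29
= -9/29 + (21/29)i


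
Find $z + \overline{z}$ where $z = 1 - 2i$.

z + conjugate(z) = (a + bi) + (a - bi) = 2a
= 2 * 1 = 2


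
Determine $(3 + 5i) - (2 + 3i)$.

(3 - 2) + (5 - 3)i = 1 + 2i


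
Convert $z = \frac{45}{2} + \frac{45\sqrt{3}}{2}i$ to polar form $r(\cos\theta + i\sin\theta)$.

r = |z| = sqrt(a^2 + b^2) = sqrt((45/2)^2 + (45*sqrt(3)/2)^2) = sqrt(2025/4 + 6075/4) = sqrt(2025) = 45
θ = arctan(b/a) = arctan(38.9711/22.5) (quadrant-adjusted) = 60°
z = 45(cos 60° + i sin 60°)


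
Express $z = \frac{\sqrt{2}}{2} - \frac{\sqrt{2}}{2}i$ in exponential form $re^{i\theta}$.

r = |z| = sqrt((sqrt(2)/2)^2 + (-sqrt(2)/2)^2) = sqrt(1/2 + 1/2) = sqrt(1) = 1
θ = arctan(b/a) = arctan(-0.7071/0.7071) (quadrant-adjusted) = -45° = -π/4
z = 1e^(-i*π/4)


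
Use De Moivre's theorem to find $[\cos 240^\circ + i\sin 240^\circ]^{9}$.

By De Moivre: z^n = r^n(cos(nθ) + i sin(nθ))
= 1^9(cos(9*240°) + i sin(9*240°))
= 1(cos 0° + i sin 0°)
= 1


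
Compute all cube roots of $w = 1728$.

|w| = 1728, arg(w) = 0°
Root modulus = 1728^(1/3) = 12
Root arguments: θ_k = (0° + 360°k)/3 for k = 0, 1, ..., 2
Roots: 12, -6 + 6*sqrt(3)i, -6 - 6*sqrt(3)i


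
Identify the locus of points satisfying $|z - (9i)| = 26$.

|z - z0| = r describes a circle centered at z0 with radius r
Here z0 = 9i and r = 26
Locus: Circle centered at (0, 9) with radius 26


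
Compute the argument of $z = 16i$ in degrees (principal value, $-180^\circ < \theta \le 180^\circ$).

a = 0 and b > 0, so z lies on the positive imaginary axis: θ = 90°


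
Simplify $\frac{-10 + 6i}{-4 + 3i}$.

Multiply numerator and denominator by conjugate (-4 - 3i):
= (-10 + 6i)(-4 - 3i) / ((-4)^2 + 3^2)
= (58 + 6i) / 25
= 58/25 + (6/25)i


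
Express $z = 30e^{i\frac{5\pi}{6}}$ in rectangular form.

a = r cos θ = 30 * -sqrt(3)/2 = -15*sqrt(3)
b = r sin θ = 30 * 1/2 = 15
z = -15*sqrt(3) + 15i


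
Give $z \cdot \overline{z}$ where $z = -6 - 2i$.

z * conjugate(z) = |z|^2 = a^2 + b^2
= (-6)^2 + (-2)^2 = 40


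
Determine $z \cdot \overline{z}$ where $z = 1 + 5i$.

z * conjugate(z) = |z|^2 = a^2 + b^2
= 1^2 + 5^2 = 26


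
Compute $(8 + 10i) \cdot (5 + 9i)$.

(a1*a2 - b1*b2) + (a1*b2 + b1*a2)i
= (40 - 90) + (72 + 50)i
= -50 + 122i


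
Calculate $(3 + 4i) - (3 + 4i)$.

(3 - 3) + (4 - 4)i = 0


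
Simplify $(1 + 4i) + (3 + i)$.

(1 + 3) + (4 + 1)i = 4 + 5i


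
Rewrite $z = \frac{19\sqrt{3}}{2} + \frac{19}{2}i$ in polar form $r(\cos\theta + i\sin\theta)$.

r = |z| = sqrt(a^2 + b^2) = sqrt((19*sqrt(3)/2)^2 + (19/2)^2) = sqrt(1083/4 + 361/4) = sqrt(361) = 19
θ = arctan(b/a) = arctan(9.5/16.4545) (quadrant-adjusted) = 30°
z = 19(cos 30° + i sin 30°)


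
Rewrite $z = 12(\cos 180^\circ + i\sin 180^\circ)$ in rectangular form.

a = r cos θ = 12 * -1 = -12
b = r sin θ = 12 * 0 = 0
z = -12


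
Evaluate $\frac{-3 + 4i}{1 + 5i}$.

Multiply numerator and denominator by conjugate (1 - 5i):
= (-3 + 4i)(1 - 5i) / (1^2 + 5^2)
= (17 + 19i) / 26
= 17/26 + (19/26)i


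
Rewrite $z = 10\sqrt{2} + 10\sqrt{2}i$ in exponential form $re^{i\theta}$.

r = |z| = sqrt((10*sqrt(2))^2 + (10*sqrt(2))^2) = sqrt(200 + 200) = sqrt(400) = 20
θ = arctan(b/a) = arctan(14.1421/14.1421) (quadrant-adjusted) = 45° = π/4
z = 20e^(i*π/4)


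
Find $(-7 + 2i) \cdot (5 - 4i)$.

(a1*a2 - b1*b2) + (a1*b2 + b1*a2)i
= (-35 - (-8)) + (28 + 10)i
= -27 + 38i


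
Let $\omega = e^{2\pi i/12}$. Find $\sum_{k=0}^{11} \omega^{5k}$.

Let ζ = ω^5 = e^(2πi·5/12). Since 12 ∤ 5, ζ ≠ 1.
Sum = Σ_{k=0}^{11} ζ^k = (ζ^12 - 1)/(ζ - 1) = (ω^{5·12} - 1)/(ζ - 1) = (1 - 1)/(ζ - 1) = 0


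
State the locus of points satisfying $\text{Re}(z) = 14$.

Re(z) = x where z = x + yi; the equation x = 14 is satisfied by all points with that x-coordinate
Locus: Vertical line x = 14


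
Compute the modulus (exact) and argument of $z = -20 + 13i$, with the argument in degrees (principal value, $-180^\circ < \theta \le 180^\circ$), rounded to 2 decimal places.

|z| = sqrt((-20)^2 + 13^2) = sqrt(569)
arg(z) = arctan(b/a) = arctan(13/-20) (quadrant-adjusted) = 146.98°


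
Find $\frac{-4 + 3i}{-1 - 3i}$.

Multiply numerator and denominator by conjugate (-1 + 3i):
= (-4 + 3i)(-1 + 3i) / ((-1)^2 + (-3)^2)
= (-5 - 15i) / 10
Divide through by 5: (-1 - 3i) / 2
= -1/2 - (3/2)i


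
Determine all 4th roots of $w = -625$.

|w| = 625, arg(w) = 180°
Root modulus = 625^(1/4) = 5
Root arguments: θ_k = (180° + 360°k)/4 for k = 0, 1, ..., 3
Roots: 5*sqrt(2)/2 + (5*sqrt(2)/2)i, -5*sqrt(2)/2 + (5*sqrt(2)/2)i, -5*sqrt(2)/2 - (5*sqrt(2)/2)i, 5*sqrt(2)/2 - (5*sqrt(2)/2)i


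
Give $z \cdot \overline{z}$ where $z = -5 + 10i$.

z * conjugate(z) = |z|^2 = a^2 + b^2
= (-5)^2 + 10^2 = 125


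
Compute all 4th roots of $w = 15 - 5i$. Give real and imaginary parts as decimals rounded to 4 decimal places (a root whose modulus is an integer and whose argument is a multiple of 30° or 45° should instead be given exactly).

|w| = sqrt(250) ≈ 15.811388, arg(w) ≈ 341.565051°
Root modulus = sqrt(250)^(1/4) ≈ 1.994080
Root arguments: θ_k = (arg(w) + 360°k)/4 for k = 0, 1, ..., 3
Compute each root as (root modulus)(cos θ_k + i sin θ_k) using full-precision intermediates, then round to 4 decimal places.
Roots: 0.1602 + 1.9876i, -1.9876 + 0.1602i, -0.1602 - 1.9876i, 1.9876 - 0.1602i


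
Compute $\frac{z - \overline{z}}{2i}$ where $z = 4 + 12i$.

z - conjugate(z) = 2bi
(z - conjugate(z))/(2i) = 2bi/(2i) = b = 12


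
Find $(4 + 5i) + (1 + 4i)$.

(4 + 1) + (5 + 4)i = 5 + 9i


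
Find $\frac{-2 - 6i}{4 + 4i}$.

Multiply numerator and denominator by conjugate (4 - 4i):
= (-2 - 6i)(4 - 4i) / (4^2 + 4^2)
= (-32 - 16i) / 32
Divide through by 16: (-2 - i) / 2
= -1 - (1/2)i


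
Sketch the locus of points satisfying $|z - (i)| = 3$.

|z - z0| = r describes a circle centered at z0 with radius r
Here z0 = i and r = 3
Locus: Circle centered at (0, 1) with radius 3


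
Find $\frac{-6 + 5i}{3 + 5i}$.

Multiply numerator and denominator by conjugate (3 - 5i):
= (-6 + 5i)(3 - 5i) / (3^2 + 5^2)
= (7 + 45i) / 34
= 7/34 + (45/34)i


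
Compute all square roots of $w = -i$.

|w| = 1, arg(w) = 270°
Root modulus = 1^(1/2) = 1
Root arguments: θ_k = (270° + 360°k)/2 for k = 0, 1, ..., 1
Roots: -sqrt(2)/2 + (sqrt(2)/2)i, sqrt(2)/2 - (sqrt(2)/2)i


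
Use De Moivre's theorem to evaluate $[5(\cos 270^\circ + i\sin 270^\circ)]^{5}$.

By De Moivre: z^n = r^n(cos(nθ) + i sin(nθ))
= 5^5(cos(5*270°) + i sin(5*270°))
= 3125(cos 270° + i sin 270°)
= -3125i


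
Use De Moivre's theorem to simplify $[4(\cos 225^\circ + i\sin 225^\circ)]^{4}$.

By De Moivre: z^n = r^n(cos(nθ) + i sin(nθ))
= 4^4(cos(4*225°) + i sin(4*225°))
= 256(cos 180° + i sin 180°)
= -256


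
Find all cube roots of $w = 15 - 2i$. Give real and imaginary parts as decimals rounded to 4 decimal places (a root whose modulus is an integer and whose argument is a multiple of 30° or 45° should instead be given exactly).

|w| = sqrt(229) ≈ 15.132746, arg(w) ≈ 352.405357°
Root modulus = sqrt(229)^(1/3) ≈ 2.473466
Root arguments: θ_k = (arg(w) + 360°k)/3 for k = 0, 1, ..., 2
Compute each root as (root modulus)(cos θ_k + i sin θ_k) using full-precision intermediates, then round to 4 decimal places.
Roots: -1.1409 + 2.1946i, -1.3301 - 2.0854i, 2.4711 - 0.1093i


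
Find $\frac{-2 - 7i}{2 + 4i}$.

Multiply numerator and denominator by conjugate (2 - 4i):
= (-2 - 7i)(2 - 4i) / (2^2 + 4^2)
= (-32 - 6i) / 20
Divide through by 2: (-16 - 3i) / 10
= -8/5 - (3/10)i


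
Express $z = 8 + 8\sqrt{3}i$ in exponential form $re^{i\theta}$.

r = |z| = sqrt((8)^2 + (8*sqrt(3))^2) = sqrt(64 + 192) = sqrt(256) = 16
θ = arctan(b/a) = arctan(13.8564/8) (quadrant-adjusted) = 60° = π/3
z = 16e^(i*π/3)


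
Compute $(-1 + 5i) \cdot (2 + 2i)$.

(a1*a2 - b1*b2) + (a1*b2 + b1*a2)i
= (-2 - 10) + (-2 + 10)i
= -12 + 8i


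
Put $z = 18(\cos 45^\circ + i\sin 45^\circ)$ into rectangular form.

a = r cos θ = 18 * sqrt(2)/2 = 9*sqrt(2)
b = r sin θ = 18 * sqrt(2)/2 = 9*sqrt(2)
z = 9*sqrt(2) + 9*sqrt(2)i


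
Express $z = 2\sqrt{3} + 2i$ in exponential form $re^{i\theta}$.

r = |z| = sqrt((2*sqrt(3))^2 + (2)^2) = sqrt(12 + 4) = sqrt(16) = 4
θ = arctan(b/a) = arctan(2/3.4641) (quadrant-adjusted) = 30° = π/6
z = 4e^(i*π/6)


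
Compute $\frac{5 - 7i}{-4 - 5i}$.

Multiply numerator and denominator by conjugate (-4 + 5i):
= (5 - 7i)(-4 + 5i) / ((-4)^2 + (-5)^2)
= (15 + 53i) / 41
= 15/41 + (53/41)i


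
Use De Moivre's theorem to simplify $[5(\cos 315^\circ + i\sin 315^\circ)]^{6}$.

By De Moivre: z^n = r^n(cos(nθ) + i sin(nθ))
= 5^6(cos(6*315°) + i sin(6*315°))
= 15625(cos 90° + i sin 90°)
= 15625i


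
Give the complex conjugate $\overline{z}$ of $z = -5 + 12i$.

If z = a + bi, then conjugate(z) = a - bi
conjugate(-5 + 12i) = -5 - 12i


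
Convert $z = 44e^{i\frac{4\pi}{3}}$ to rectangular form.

a = r cos θ = 44 * -1/2 = -22
b = r sin θ = 44 * -sqrt(3)/2 = -22*sqrt(3)
z = -22 - 22*sqrt(3)i


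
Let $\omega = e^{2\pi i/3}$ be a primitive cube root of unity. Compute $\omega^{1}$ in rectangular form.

ω^1 = e^(2πi·1/3) = e^(i·2π/3)
= cos(2π/3) + i sin(2π/3)
= -1/2 + (sqrt(3)/2)i


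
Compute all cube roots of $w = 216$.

|w| = 216, arg(w) = 0°
Root modulus = 216^(1/3) = 6
Root arguments: θ_k = (0° + 360°k)/3 for k = 0, 1, ..., 2
Roots: 6, -3 + 3*sqrt(3)i, -3 - 3*sqrt(3)i


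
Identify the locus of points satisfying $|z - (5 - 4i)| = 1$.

|z - z0| = r describes a circle centered at z0 with radius r
Here z0 = 5 - 4i and r = 1
Locus: Circle centered at (5, -4) with radius 1


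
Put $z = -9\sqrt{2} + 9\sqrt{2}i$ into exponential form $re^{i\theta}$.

r = |z| = sqrt((-9*sqrt(2))^2 + (9*sqrt(2))^2) = sqrt(162 + 162) = sqrt(324) = 18
θ = arctan(b/a) = arctan(12.7279/-12.7279) (quadrant-adjusted) = 135° = 3π/4
z = 18e^(i*3π/4)


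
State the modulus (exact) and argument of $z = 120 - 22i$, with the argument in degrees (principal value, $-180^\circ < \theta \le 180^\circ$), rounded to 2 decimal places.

|z| = sqrt(120^2 + (-22)^2) = 122
arg(z) = arctan(b/a) = arctan(-22/120) (quadrant-adjusted) = -10.39°


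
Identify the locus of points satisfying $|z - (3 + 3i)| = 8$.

|z - z0| = r describes a circle centered at z0 with radius r
Here z0 = 3 + 3i and r = 8
Locus: Circle centered at (3, 3) with radius 8


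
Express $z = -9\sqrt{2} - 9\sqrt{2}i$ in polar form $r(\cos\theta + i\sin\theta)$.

r = |z| = sqrt(a^2 + b^2) = sqrt((-9*sqrt(2))^2 + (-9*sqrt(2))^2) = sqrt(162 + 162) = sqrt(324) = 18
θ = arctan(b/a) = arctan(-12.7279/-12.7279) (quadrant-adjusted) = 225°
z = 18(cos 225° + i sin 225°)


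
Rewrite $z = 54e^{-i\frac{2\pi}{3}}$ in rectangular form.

a = r cos θ = 54 * -1/2 = -27
b = r sin θ = 54 * -sqrt(3)/2 = -27*sqrt(3)
z = -27 - 27*sqrt(3)i


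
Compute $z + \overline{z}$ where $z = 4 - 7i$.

z + conjugate(z) = (a + bi) + (a - bi) = 2a
= 2 * 4 = 8


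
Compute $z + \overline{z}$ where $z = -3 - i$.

z + conjugate(z) = (a + bi) + (a - bi) = 2a
= 2 * (-3) = -6


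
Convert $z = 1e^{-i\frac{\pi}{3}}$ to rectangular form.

a = r cos θ = 1 * 1/2 = 1/2
b = r sin θ = 1 * -sqrt(3)/2 = -sqrt(3)/2
z = 1/2 - (sqrt(3)/2)i


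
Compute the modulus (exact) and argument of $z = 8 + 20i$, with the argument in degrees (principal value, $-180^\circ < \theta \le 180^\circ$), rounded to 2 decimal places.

|z| = sqrt(8^2 + 20^2) = sqrt(464)
arg(z) = arctan(b/a) = arctan(20/8) (quadrant-adjusted) = 68.20°


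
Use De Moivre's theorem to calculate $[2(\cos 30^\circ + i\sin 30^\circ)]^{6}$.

By De Moivre: z^n = r^n(cos(nθ) + i sin(nθ))
= 2^6(cos(6*30°) + i sin(6*30°))
= 64(cos 180° + i sin 180°)
= -64


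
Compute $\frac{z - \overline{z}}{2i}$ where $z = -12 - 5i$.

z - conjugate(z) = 2bi
(z - conjugate(z))/(2i) = 2bi/(2i) = b = -5


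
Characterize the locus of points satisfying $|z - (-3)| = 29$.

|z - z0| = r describes a circle centered at z0 with radius r
Here z0 = -3 and r = 29
Locus: Circle centered at (-3, 0) with radius 29


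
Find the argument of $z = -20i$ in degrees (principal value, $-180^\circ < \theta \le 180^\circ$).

a = 0 and b < 0, so z lies on the negative imaginary axis: θ = -90°


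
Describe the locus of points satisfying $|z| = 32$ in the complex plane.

|z| = 32 means sqrt(x^2 + y^2) = 32
This is a circle of radius 32 centered at the origin


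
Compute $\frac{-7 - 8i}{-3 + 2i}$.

Multiply numerator and denominator by conjugate (-3 - 2i):
= (-7 - 8i)(-3 - 2i) / ((-3)^2 + 2^2)
= (5 + 38i) / 13
= 5/13 + (38/13)i


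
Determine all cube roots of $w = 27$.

|w| = 27, arg(w) = 0°
Root modulus = 27^(1/3) = 3
Root arguments: θ_k = (0° + 360°k)/3 for k = 0, 1, ..., 2
Roots: 3, -3/2 + (3*sqrt(3)/2)i, -3/2 - (3*sqrt(3)/2)i


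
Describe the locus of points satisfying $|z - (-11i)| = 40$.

|z - z0| = r describes a circle centered at z0 with radius r
Here z0 = -11i and r = 40
Locus: Circle centered at (0, -11) with radius 40


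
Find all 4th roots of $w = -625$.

|w| = 625, arg(w) = 180°
Root modulus = 625^(1/4) = 5
Root arguments: θ_k = (180° + 360°k)/4 for k = 0, 1, ..., 3
Roots: 5*sqrt(2)/2 + (5*sqrt(2)/2)i, -5*sqrt(2)/2 + (5*sqrt(2)/2)i, -5*sqrt(2)/2 - (5*sqrt(2)/2)i, 5*sqrt(2)/2 - (5*sqrt(2)/2)i


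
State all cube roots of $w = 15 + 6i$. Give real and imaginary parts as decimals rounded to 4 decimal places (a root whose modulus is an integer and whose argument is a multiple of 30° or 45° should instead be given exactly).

|w| = sqrt(261) ≈ 16.155494, arg(w) ≈ 21.801409°
Root modulus = sqrt(261)^(1/3) ≈ 2.527979
Root arguments: θ_k = (arg(w) + 360°k)/3 for k = 0, 1, ..., 2
Compute each root as (root modulus)(cos θ_k + i sin θ_k) using full-precision intermediates, then round to 4 decimal places.
Roots: 2.5077 + 0.3198i, -1.5308 + 2.0118i, -0.9769 - 2.3316i


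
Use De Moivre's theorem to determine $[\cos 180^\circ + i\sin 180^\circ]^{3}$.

By De Moivre: z^n = r^n(cos(nθ) + i sin(nθ))
= 1^3(cos(3*180°) + i sin(3*180°))
= 1(cos 180° + i sin 180°)
= -1


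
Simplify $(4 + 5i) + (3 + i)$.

(4 + 3) + (5 + 1)i = 7 + 6i


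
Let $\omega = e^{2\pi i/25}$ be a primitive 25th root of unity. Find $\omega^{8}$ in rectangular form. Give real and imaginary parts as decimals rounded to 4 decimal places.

ω^8 = e^(2πi·8/25) = e^(i·16π/25)
= cos(16π/25) + i sin(16π/25)
= -0.4258 + 0.9048i


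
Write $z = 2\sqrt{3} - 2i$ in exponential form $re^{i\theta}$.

r = |z| = sqrt((2*sqrt(3))^2 + (-2)^2) = sqrt(12 + 4) = sqrt(16) = 4
θ = arctan(b/a) = arctan(-2/3.4641) (quadrant-adjusted) = -30° = -π/6
z = 4e^(-i*π/6)


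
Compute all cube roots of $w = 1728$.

|w| = 1728, arg(w) = 0°
Root modulus = 1728^(1/3) = 12
Root arguments: θ_k = (0° + 360°k)/3 for k = 0, 1, ..., 2
Roots: 12, -6 + 6*sqrt(3)i, -6 - 6*sqrt(3)i


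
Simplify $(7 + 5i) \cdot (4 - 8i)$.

(a1*a2 - b1*b2) + (a1*b2 + b1*a2)i
= (28 - (-40)) + (-56 + 20)i
= 68 - 36i


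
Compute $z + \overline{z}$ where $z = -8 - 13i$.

z + conjugate(z) = (a + bi) + (a - bi) = 2a
= 2 * (-8) = -16


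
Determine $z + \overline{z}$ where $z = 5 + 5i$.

z + conjugate(z) = (a + bi) + (a - bi) = 2a
= 2 * 5 = 10


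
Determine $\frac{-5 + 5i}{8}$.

Divisor is real, so divide each part by 8:
= -5/8 + (5/8)i


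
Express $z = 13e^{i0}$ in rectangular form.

a = r cos θ = 13 * 1 = 13
b = r sin θ = 13 * 0 = 0
z = 13


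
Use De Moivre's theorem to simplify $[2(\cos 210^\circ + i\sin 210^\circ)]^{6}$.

By De Moivre: z^n = r^n(cos(nθ) + i sin(nθ))
= 2^6(cos(6*210°) + i sin(6*210°))
= 64(cos 180° + i sin 180°)
= -64


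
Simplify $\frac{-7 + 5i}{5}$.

Divisor is real, so divide each part by 5:
= -7/5 + i


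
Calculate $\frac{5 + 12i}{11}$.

Divisor is real, so divide each part by 11:
= 5/11 + (12/11)i


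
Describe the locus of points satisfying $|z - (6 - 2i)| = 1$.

|z - z0| = r describes a circle centered at z0 with radius r
Here z0 = 6 - 2i and r = 1
Locus: Circle centered at (6, -2) with radius 1


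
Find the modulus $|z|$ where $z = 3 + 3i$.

|z| = sqrt(a^2 + b^2) = sqrt(3^2 + 3^2) = sqrt(18) = sqrt(18)


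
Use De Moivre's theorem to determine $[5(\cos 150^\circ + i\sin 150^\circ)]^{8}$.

By De Moivre: z^n = r^n(cos(nθ) + i sin(nθ))
= 5^8(cos(8*150°) + i sin(8*150°))
= 390625(cos 120° + i sin 120°)
= -390625/2 + (390625*sqrt(3)/2)i


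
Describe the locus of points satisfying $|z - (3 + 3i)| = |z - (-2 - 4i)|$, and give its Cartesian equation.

|z - z1| = |z - z2| means z is equidistant from z1 and z2,
i.e. the perpendicular bisector of the segment from (3, 3) to (-2, -4) (midpoint (1/2, -1/2)).
With z = x + yi, square both sides:
(x - 3)^2 + (y - 3)^2 = (x - (-2))^2 + (y - (-4))^2
The x^2 and y^2 terms cancel: -10x + (-14)y = 20 - 18 = 2
Simplify: 5x + 7y = -1
Locus: Perpendicular bisector of the segment from (3, 3) to (-2, -4): the line 5x + 7y = -1


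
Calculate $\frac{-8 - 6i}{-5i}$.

Multiply numerator and denominator by conjugate (5i):
= (-8 - 6i)(5i) / (0^2 + (-5)^2)
= (30 - 40i) / 25
Divide through by 5: (6 - 8i) / 5
= 6/5 - (8/5)i


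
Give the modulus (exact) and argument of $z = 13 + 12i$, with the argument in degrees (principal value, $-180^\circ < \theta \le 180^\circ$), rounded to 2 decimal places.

|z| = sqrt(13^2 + 12^2) = sqrt(313)
arg(z) = arctan(b/a) = arctan(12/13) (quadrant-adjusted) = 42.71°


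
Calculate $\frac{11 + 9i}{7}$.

Divisor is real, so divide each part by 7:
= 11/7 + (9/7)i


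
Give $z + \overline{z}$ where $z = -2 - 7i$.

z + conjugate(z) = (a + bi) + (a - bi) = 2a
= 2 * (-2) = -4


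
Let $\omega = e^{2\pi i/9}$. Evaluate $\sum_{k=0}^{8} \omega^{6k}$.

Let ζ = ω^6 = e^(2πi·6/9). Since 9 ∤ 6, ζ ≠ 1.
Sum = Σ_{k=0}^{8} ζ^k = (ζ^9 - 1)/(ζ - 1) = (ω^{6·9} - 1)/(ζ - 1) = (1 - 1)/(ζ - 1) = 0


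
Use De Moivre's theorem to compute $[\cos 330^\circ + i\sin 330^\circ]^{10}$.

By De Moivre: z^n = r^n(cos(nθ) + i sin(nθ))
= 1^10(cos(10*330°) + i sin(10*330°))
= 1(cos 60° + i sin 60°)
= 1/2 + (sqrt(3)/2)i


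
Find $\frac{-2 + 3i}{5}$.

Divisor is real, so divide each part by 5:
= -2/5 + (3/5)i


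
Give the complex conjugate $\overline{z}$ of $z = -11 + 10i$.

If z = a + bi, then conjugate(z) = a - bi
conjugate(-11 + 10i) = -11 - 10i


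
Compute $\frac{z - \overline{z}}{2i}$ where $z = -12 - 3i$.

z - conjugate(z) = 2bi
(z - conjugate(z))/(2i) = 2bi/(2i) = b = -3


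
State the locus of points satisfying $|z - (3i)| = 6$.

|z - z0| = r describes a circle centered at z0 with radius r
Here z0 = 3i and r = 6
Locus: Circle centered at (0, 3) with radius 6


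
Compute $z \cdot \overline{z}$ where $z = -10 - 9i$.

z * conjugate(z) = |z|^2 = a^2 + b^2
= (-10)^2 + (-9)^2 = 181


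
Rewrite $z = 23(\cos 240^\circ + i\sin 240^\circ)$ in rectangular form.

a = r cos θ = 23 * -1/2 = -23/2
b = r sin θ = 23 * -sqrt(3)/2 = -23*sqrt(3)/2
z = -23/2 - (23*sqrt(3)/2)i


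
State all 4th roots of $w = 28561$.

|w| = 28561, arg(w) = 0°
Root modulus = 28561^(1/4) = 13
Root arguments: θ_k = (0° + 360°k)/4 for k = 0, 1, ..., 3
Roots: 13, 13i, -13, -13i


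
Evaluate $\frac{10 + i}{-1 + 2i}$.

Multiply numerator and denominator by conjugate (-1 - 2i):
= (10 + i)(-1 - 2i) / ((-1)^2 + 2^2)
= (-8 - 21i) / 5
= -8/5 - (21/5)i


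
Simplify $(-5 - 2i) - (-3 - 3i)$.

(-5 - (-3)) + (-2 - (-3))i = -2 + i


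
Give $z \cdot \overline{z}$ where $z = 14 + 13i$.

z * conjugate(z) = |z|^2 = a^2 + b^2
= 14^2 + 13^2 = 365


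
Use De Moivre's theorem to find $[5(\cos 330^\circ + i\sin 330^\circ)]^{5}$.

By De Moivre: z^n = r^n(cos(nθ) + i sin(nθ))
= 5^5(cos(5*330°) + i sin(5*330°))
= 3125(cos 210° + i sin 210°)
= -3125*sqrt(3)/2 - (3125/2)i


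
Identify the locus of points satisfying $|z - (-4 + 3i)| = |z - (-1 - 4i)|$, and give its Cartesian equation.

|z - z1| = |z - z2| means z is equidistant from z1 and z2,
i.e. the perpendicular bisector of the segment from (-4, 3) to (-1, -4) (midpoint (-5/2, -1/2)).
With z = x + yi, square both sides:
(x - (-4))^2 + (y - 3)^2 = (x - (-1))^2 + (y - (-4))^2
The x^2 and y^2 terms cancel: 6x + (-14)y = 17 - 25 = -8
Simplify: 3x - 7y = -4
Locus: Perpendicular bisector of the segment from (-4, 3) to (-1, -4): the line 3x - 7y = -4


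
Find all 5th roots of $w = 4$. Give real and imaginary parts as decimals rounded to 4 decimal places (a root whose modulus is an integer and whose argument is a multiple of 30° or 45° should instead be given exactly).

|w| = 4, arg(w) = 0°
Root modulus = 4^(1/5) ≈ 1.319508
Root arguments: θ_k = (0° + 360°k)/5 for k = 0, 1, ..., 4
Compute each root as (root modulus)(cos θ_k + i sin θ_k) using full-precision intermediates, then round to 4 decimal places.
Roots: 1.3195, 0.4078 + 1.2549i, -1.0675 + 0.7756i, -1.0675 - 0.7756i, 0.4078 - 1.2549i


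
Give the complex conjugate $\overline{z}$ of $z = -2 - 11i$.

If z = a + bi, then conjugate(z) = a - bi
conjugate(-2 - 11i) = -2 + 11i


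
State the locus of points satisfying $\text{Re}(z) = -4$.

Re(z) = x where z = x + yi; the equation x = -4 is satisfied by all points with that x-coordinate
Locus: Vertical line x = -4


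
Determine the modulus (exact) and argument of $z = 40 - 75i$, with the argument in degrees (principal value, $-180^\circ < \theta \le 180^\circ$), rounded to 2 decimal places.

|z| = sqrt(40^2 + (-75)^2) = 85
arg(z) = arctan(b/a) = arctan(-75/40) (quadrant-adjusted) = -61.93°


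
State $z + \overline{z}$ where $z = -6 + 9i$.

z + conjugate(z) = (a + bi) + (a - bi) = 2a
= 2 * (-6) = -12


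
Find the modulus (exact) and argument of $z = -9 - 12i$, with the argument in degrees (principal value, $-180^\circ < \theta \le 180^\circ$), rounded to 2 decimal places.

|z| = sqrt((-9)^2 + (-12)^2) = 15
arg(z) = arctan(b/a) = arctan(-12/-9) (quadrant-adjusted) = -126.87°


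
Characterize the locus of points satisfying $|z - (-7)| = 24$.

|z - z0| = r describes a circle centered at z0 with radius r
Here z0 = -7 and r = 24
Locus: Circle centered at (-7, 0) with radius 24


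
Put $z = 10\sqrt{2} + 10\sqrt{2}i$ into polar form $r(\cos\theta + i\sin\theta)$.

r = |z| = sqrt(a^2 + b^2) = sqrt((10*sqrt(2))^2 + (10*sqrt(2))^2) = sqrt(200 + 200) = sqrt(400) = 20
θ = arctan(b/a) = arctan(14.1421/14.1421) (quadrant-adjusted) = 45°
z = 20(cos 45° + i sin 45°)


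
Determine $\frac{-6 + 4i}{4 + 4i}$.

Multiply numerator and denominator by conjugate (4 - 4i):
= (-6 + 4i)(4 - 4i) / (4^2 + 4^2)
= (-8 + 40i) / 32
Divide through by 8: (-1 + 5i) / 4
= -1/4 + (5/4)i


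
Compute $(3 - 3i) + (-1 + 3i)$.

(3 + (-1)) + (-3 + 3)i = 2


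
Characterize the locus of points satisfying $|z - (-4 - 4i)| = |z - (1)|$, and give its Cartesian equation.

|z - z1| = |z - z2| means z is equidistant from z1 and z2,
i.e. the perpendicular bisector of the segment from (-4, -4) to (1, 0) (midpoint (-3/2, -2)).
With z = x + yi, square both sides:
(x - (-4))^2 + (y - (-4))^2 = (x - 1)^2 + (y - 0)^2
The x^2 and y^2 terms cancel: 10x + 8y = 1 - 32 = -31
Simplify: 10x + 8y = -31
Locus: Perpendicular bisector of the segment from (-4, -4) to (1, 0): the line 10x + 8y = -31


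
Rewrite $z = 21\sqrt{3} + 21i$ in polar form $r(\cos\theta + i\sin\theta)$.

r = |z| = sqrt(a^2 + b^2) = sqrt((21*sqrt(3))^2 + (21)^2) = sqrt(1323 + 441) = sqrt(1764) = 42
θ = arctan(b/a) = arctan(21/36.3731) (quadrant-adjusted) = 30°
z = 42(cos 30° + i sin 30°)


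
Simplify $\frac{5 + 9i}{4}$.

Divisor is real, so divide each part by 4:
= 5/4 + (9/4)i


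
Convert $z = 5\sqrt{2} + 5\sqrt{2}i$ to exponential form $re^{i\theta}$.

r = |z| = sqrt((5*sqrt(2))^2 + (5*sqrt(2))^2) = sqrt(50 + 50) = sqrt(100) = 10
θ = arctan(b/a) = arctan(7.0711/7.0711) (quadrant-adjusted) = 45° = π/4
z = 10e^(i*π/4)


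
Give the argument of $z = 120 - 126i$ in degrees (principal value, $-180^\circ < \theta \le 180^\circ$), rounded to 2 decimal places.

θ = arctan(b/a) = arctan(-126/120) (quadrant-adjusted) = -46.40°


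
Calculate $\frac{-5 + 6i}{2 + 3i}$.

Multiply numerator and denominator by conjugate (2 - 3i):
= (-5 + 6i)(2 - 3i) / (2^2 + 3^2)
= (8 + 27i) / 13
= 8/13 + (27/13)i


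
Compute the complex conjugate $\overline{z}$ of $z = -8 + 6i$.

If z = a + bi, then conjugate(z) = a - bi
conjugate(-8 + 6i) = -8 - 6i


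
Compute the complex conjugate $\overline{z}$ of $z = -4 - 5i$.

If z = a + bi, then conjugate(z) = a - bi
conjugate(-4 - 5i) = -4 + 5i


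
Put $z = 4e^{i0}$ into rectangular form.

a = r cos θ = 4 * 1 = 4
b = r sin θ = 4 * 0 = 0
z = 4


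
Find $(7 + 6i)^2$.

(a + bi)^2 = a^2 - b^2 + 2abi
= 7^2 - 6^2 + 2*7*6i
= 13 + 84i


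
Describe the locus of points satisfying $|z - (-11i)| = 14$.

|z - z0| = r describes a circle centered at z0 with radius r
Here z0 = -11i and r = 14
Locus: Circle centered at (0, -11) with radius 14


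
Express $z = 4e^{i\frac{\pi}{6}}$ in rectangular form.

a = r cos θ = 4 * sqrt(3)/2 = 2*sqrt(3)
b = r sin θ = 4 * 1/2 = 2
z = 2*sqrt(3) + 2i


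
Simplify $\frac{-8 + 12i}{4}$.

Divisor is real, so divide each part by 4:
= -2 + 3i


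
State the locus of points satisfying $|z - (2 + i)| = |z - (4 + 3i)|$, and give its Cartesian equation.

|z - z1| = |z - z2| means z is equidistant from z1 and z2,
i.e. the perpendicular bisector of the segment from (2, 1) to (4, 3) (midpoint (3, 2)).
With z = x + yi, square both sides:
(x - 2)^2 + (y - 1)^2 = (x - 4)^2 + (y - 3)^2
The x^2 and y^2 terms cancel: 4x + 4y = 25 - 5 = 20
Simplify: x + y = 5
Locus: Perpendicular bisector of the segment from (2, 1) to (4, 3): the line x + y = 5


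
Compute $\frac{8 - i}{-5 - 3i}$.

Multiply numerator and denominator by conjugate (-5 + 3i):
= (8 - i)(-5 + 3i) / ((-5)^2 + (-3)^2)
= (-37 + 29i) / 34
= -37/34 + (29/34)i


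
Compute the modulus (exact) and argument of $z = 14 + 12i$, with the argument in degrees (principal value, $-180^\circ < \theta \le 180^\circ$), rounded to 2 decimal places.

|z| = sqrt(14^2 + 12^2) = sqrt(340)
arg(z) = arctan(b/a) = arctan(12/14) (quadrant-adjusted) = 40.60°


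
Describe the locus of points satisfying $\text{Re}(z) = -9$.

Re(z) = x where z = x + yi; the equation x = -9 is satisfied by all points with that x-coordinate
Locus: Vertical line x = -9


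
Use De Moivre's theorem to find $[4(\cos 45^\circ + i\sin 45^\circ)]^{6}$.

By De Moivre: z^n = r^n(cos(nθ) + i sin(nθ))
= 4^6(cos(6*45°) + i sin(6*45°))
= 4096(cos 270° + i sin 270°)
= -4096i


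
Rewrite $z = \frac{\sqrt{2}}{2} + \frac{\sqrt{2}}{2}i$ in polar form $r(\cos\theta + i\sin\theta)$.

r = |z| = sqrt(a^2 + b^2) = sqrt((sqrt(2)/2)^2 + (sqrt(2)/2)^2) = sqrt(1/2 + 1/2) = sqrt(1) = 1
θ = arctan(b/a) = arctan(0.7071/0.7071) (quadrant-adjusted) = 45°
z = 1(cos 45° + i sin 45°)


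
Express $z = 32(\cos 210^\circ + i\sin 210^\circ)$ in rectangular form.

a = r cos θ = 32 * -sqrt(3)/2 = -16*sqrt(3)
b = r sin θ = 32 * -1/2 = -16
z = -16*sqrt(3) - 16i


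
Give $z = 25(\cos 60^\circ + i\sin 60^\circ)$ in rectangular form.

a = r cos θ = 25 * 1/2 = 25/2
b = r sin θ = 25 * sqrt(3)/2 = 25*sqrt(3)/2
z = 25/2 + (25*sqrt(3)/2)i


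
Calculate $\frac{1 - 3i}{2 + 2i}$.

Multiply numerator and denominator by conjugate (2 - 2i):
= (1 - 3i)(2 - 2i) / (2^2 + 2^2)
= (-4 - 8i) / 8
Divide through by 4: (-1 - 2i) / 2
= -1/2 - i


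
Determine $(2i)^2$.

(a + bi)^2 = a^2 - b^2 + 2abi
= 0^2 - 2^2 + 2*0*2i
= -4


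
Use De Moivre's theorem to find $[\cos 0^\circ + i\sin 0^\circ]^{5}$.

By De Moivre: z^n = r^n(cos(nθ) + i sin(nθ))
= 1^5(cos(5*0°) + i sin(5*0°))
= 1(cos 0° + i sin 0°)
= 1


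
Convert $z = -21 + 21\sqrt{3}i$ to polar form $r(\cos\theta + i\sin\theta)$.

r = |z| = sqrt(a^2 + b^2) = sqrt((-21)^2 + (21*sqrt(3))^2) = sqrt(441 + 1323) = sqrt(1764) = 42
θ = arctan(b/a) = arctan(36.3731/-21) (quadrant-adjusted) = 120°
z = 42(cos 120° + i sin 120°)


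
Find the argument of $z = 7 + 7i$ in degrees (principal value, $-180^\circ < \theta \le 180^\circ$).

θ = arctan(b/a) = arctan(7/7) (quadrant-adjusted) = 45°


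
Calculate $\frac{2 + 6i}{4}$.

Divisor is real, so divide each part by 4:
= 1/2 + (3/2)i


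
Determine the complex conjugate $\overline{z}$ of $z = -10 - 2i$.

If z = a + bi, then conjugate(z) = a - bi
conjugate(-10 - 2i) = -10 + 2i


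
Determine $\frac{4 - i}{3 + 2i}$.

Multiply numerator and denominator by conjugate (3 - 2i):
= (4 - i)(3 - 2i) / (3^2 + 2^2)
= (10 - 11i) / 13
= 10/13 - (11/13)i


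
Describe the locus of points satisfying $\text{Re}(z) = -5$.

Re(z) = x where z = x + yi; the equation x = -5 is satisfied by all points with that x-coordinate
Locus: Vertical line x = -5


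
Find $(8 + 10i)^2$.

(a + bi)^2 = a^2 - b^2 + 2abi
= 8^2 - 10^2 + 2*8*10i
= -36 + 160i


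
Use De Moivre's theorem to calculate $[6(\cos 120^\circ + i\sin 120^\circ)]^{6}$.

By De Moivre: z^n = r^n(cos(nθ) + i sin(nθ))
= 6^6(cos(6*120°) + i sin(6*120°))
= 46656(cos 0° + i sin 0°)
= 46656


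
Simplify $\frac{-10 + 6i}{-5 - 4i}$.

Multiply numerator and denominator by conjugate (-5 + 4i):
= (-10 + 6i)(-5 + 4i) / ((-5)^2 + (-4)^2)
= (26 - 70i) / 41
= 26/41 - (70/41)i


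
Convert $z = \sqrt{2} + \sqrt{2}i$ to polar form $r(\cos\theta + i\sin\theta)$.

r = |z| = sqrt(a^2 + b^2) = sqrt((sqrt(2))^2 + (sqrt(2))^2) = sqrt(2 + 2) = sqrt(4) = 2
θ = arctan(b/a) = arctan(1.4142/1.4142) (quadrant-adjusted) = 45°
z = 2(cos 45° + i sin 45°)


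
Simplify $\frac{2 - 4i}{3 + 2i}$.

Multiply numerator and denominator by conjugate (3 - 2i):
= (2 - 4i)(3 - 2i) / (3^2 + 2^2)
= (-2 - 16i) / 13
= -2/13 - (16/13)i


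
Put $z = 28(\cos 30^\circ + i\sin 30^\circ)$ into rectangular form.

a = r cos θ = 28 * sqrt(3)/2 = 14*sqrt(3)
b = r sin θ = 28 * 1/2 = 14
z = 14*sqrt(3) + 14i


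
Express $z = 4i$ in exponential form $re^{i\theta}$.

r = |z| = sqrt((0)^2 + (4)^2) = sqrt(0 + 16) = sqrt(16) = 4
a = 0 and b > 0, so z lies on the positive imaginary axis: θ = 90° = π/2
z = 4e^(i*π/2)


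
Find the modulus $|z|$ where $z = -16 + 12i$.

|z| = sqrt(a^2 + b^2) = sqrt((-16)^2 + 12^2) = sqrt(400) = 20


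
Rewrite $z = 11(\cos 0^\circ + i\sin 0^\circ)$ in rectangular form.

a = r cos θ = 11 * 1 = 11
b = r sin θ = 11 * 0 = 0
z = 11


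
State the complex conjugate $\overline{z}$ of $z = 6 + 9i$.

If z = a + bi, then conjugate(z) = a - bi
conjugate(6 + 9i) = 6 - 9i


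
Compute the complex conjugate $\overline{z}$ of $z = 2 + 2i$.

If z = a + bi, then conjugate(z) = a - bi
conjugate(2 + 2i) = 2 - 2i


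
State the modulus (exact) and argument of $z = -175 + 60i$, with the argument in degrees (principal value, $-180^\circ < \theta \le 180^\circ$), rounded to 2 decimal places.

|z| = sqrt((-175)^2 + 60^2) = 185
arg(z) = arctan(b/a) = arctan(60/-175) (quadrant-adjusted) = 161.08°


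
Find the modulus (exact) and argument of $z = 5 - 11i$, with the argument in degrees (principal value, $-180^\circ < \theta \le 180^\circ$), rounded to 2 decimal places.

|z| = sqrt(5^2 + (-11)^2) = sqrt(146)
arg(z) = arctan(b/a) = arctan(-11/5) (quadrant-adjusted) = -65.56°


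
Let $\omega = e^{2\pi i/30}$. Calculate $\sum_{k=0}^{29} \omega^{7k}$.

Let ζ = ω^7 = e^(2πi·7/30). Since 30 ∤ 7, ζ ≠ 1.
Sum = Σ_{k=0}^{29} ζ^k = (ζ^30 - 1)/(ζ - 1) = (ω^{7·30} - 1)/(ζ - 1) = (1 - 1)/(ζ - 1) = 0


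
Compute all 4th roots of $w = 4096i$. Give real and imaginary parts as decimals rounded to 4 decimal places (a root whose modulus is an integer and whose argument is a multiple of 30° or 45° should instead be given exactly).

|w| = 4096, arg(w) = 90°
Root modulus = 4096^(1/4) = 8
Root arguments: θ_k = (90° + 360°k)/4 for k = 0, 1, ..., 3
Compute each root as (root modulus)(cos θ_k + i sin θ_k) using full-precision intermediates, then round to 4 decimal places.
Roots: 7.3910 + 3.0615i, -3.0615 + 7.3910i, -7.3910 - 3.0615i, 3.0615 - 7.3910i


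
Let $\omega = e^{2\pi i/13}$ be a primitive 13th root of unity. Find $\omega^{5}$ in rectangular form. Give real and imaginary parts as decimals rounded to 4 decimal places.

ω^5 = e^(2πi·5/13) = e^(i·10π/13)
= cos(10π/13) + i sin(10π/13)
= -0.7485 + 0.6631i


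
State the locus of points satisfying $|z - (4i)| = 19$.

|z - z0| = r describes a circle centered at z0 with radius r
Here z0 = 4i and r = 19
Locus: Circle centered at (0, 4) with radius 19


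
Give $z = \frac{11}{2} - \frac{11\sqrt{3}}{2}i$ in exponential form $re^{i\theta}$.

r = |z| = sqrt((11/2)^2 + (-11*sqrt(3)/2)^2) = sqrt(121/4 + 363/4) = sqrt(121) = 11
θ = arctan(b/a) = arctan(-9.5263/5.5) (quadrant-adjusted) = -60° = -π/3
z = 11e^(-i*π/3)


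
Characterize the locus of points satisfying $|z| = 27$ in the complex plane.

|z| = 27 means sqrt(x^2 + y^2) = 27
This is a circle of radius 27 centered at the origin


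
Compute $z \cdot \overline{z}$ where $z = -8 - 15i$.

z * conjugate(z) = |z|^2 = a^2 + b^2
= (-8)^2 + (-15)^2 = 289


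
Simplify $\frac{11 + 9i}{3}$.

Divisor is real, so divide each part by 3:
= 11/3 + 3i


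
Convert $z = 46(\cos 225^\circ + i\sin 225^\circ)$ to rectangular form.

a = r cos θ = 46 * -sqrt(2)/2 = -23*sqrt(2)
b = r sin θ = 46 * -sqrt(2)/2 = -23*sqrt(2)
z = -23*sqrt(2) - 23*sqrt(2)i


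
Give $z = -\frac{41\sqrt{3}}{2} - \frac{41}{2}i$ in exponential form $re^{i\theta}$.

r = |z| = sqrt((-41*sqrt(3)/2)^2 + (-41/2)^2) = sqrt(5043/4 + 1681/4) = sqrt(1681) = 41
θ = arctan(b/a) = arctan(-20.5/-35.507) (quadrant-adjusted) = -150° = -5π/6
z = 41e^(-i*5π/6)


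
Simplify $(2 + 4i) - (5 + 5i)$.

(2 - 5) + (4 - 5)i = -3 - i


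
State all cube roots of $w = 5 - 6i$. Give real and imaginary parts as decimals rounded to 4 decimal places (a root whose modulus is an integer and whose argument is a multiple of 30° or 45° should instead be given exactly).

|w| = sqrt(61) ≈ 7.810250, arg(w) ≈ 309.805571°
Root modulus = sqrt(61)^(1/3) ≈ 1.984061
Root arguments: θ_k = (arg(w) + 360°k)/3 for k = 0, 1, ..., 2
Compute each root as (root modulus)(cos θ_k + i sin θ_k) using full-precision intermediates, then round to 4 decimal places.
Roots: -0.4554 + 1.9311i, -1.4447 - 1.3599i, 1.9001 - 0.5712i


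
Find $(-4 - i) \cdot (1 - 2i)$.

(a1*a2 - b1*b2) + (a1*b2 + b1*a2)i
= (-4 - 2) + (8 + (-1))i
= -6 + 7i


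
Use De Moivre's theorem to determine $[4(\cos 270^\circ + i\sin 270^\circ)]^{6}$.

By De Moivre: z^n = r^n(cos(nθ) + i sin(nθ))
= 4^6(cos(6*270°) + i sin(6*270°))
= 4096(cos 180° + i sin 180°)
= -4096


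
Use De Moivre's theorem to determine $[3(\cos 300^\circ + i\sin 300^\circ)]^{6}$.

By De Moivre: z^n = r^n(cos(nθ) + i sin(nθ))
= 3^6(cos(6*300°) + i sin(6*300°))
= 729(cos 0° + i sin 0°)
= 729


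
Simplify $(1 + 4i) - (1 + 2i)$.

(1 - 1) + (4 - 2)i = 2i


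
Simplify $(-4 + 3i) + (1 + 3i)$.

(-4 + 1) + (3 + 3)i = -3 + 6i


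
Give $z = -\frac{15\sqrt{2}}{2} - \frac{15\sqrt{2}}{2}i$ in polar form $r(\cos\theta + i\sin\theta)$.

r = |z| = sqrt(a^2 + b^2) = sqrt((-15*sqrt(2)/2)^2 + (-15*sqrt(2)/2)^2) = sqrt(225/2 + 225/2) = sqrt(225) = 15
θ = arctan(b/a) = arctan(-10.6066/-10.6066) (quadrant-adjusted) = 225°
z = 15(cos 225° + i sin 225°)


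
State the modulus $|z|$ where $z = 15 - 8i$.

|z| = sqrt(a^2 + b^2) = sqrt(15^2 + (-8)^2) = sqrt(289) = 17


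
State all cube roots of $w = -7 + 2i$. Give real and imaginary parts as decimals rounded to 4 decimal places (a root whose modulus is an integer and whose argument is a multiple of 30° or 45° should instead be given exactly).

|w| = sqrt(53) ≈ 7.280110, arg(w) ≈ 164.054604°
Root modulus = sqrt(53)^(1/3) ≈ 1.938114
Root arguments: θ_k = (arg(w) + 360°k)/3 for k = 0, 1, ..., 2
Compute each root as (root modulus)(cos θ_k + i sin θ_k) using full-precision intermediates, then round to 4 decimal places.
Roots: 1.1204 + 1.5815i, -1.9298 + 0.1795i, 0.8094 - 1.7610i
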